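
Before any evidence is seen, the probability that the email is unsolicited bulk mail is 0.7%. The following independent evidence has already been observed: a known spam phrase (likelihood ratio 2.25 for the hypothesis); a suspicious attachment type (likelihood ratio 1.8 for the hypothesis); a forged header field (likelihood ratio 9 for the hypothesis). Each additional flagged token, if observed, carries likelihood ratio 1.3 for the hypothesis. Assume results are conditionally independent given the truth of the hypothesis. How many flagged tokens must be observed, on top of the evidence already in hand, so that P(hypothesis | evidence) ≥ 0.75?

Prior odds = 0.007/0.993 = 7/993.
Combined Bayes factor of the evidence already in hand = 2.25 × 1.8 × 9 = 36.45.
Odds after that evidence = (7/993) × 36.45 = 1701/6620.
Target odds = 0.75/0.25 = 3.
Need 1.3ⁿ ≥ 3 ÷ (1701/6620) = 6620/567.
1.3⁹ ≈10.6045 falls short of 6620/567 but 1.3¹⁰ ≈13.7858 reaches it, so n = 10.

10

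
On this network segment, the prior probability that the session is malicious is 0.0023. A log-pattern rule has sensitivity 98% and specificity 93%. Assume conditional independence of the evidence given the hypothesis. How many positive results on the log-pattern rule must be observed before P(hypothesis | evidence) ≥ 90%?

Prior odds: 0.0023 ÷ 0.9977 = 23/9977.
False-positive rate = 1 − 0.93 = 0.07; likelihood ratio of a positive = 0.98/0.07 = 14.
Target posterior odds = 0.9/0.1 = 9.
Require 14ⁿ ≥ 9 ÷ (23/9977) = 89793/23.
14³ = 2744 falls short of 89793/23 but 14⁴ = 38416 reaches it, so n = 4.

4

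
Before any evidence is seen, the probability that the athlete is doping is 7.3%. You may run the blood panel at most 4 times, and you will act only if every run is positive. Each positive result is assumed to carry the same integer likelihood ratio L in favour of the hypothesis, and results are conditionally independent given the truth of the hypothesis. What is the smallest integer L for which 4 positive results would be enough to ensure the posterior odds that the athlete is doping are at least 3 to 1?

Prior odds = 0.073/0.927 = 73/927.
Target odds = 3.
Need L⁴ ≥ 3 ÷ (73/927) = 2781/73.
2⁴ = 16 < 2781/73 ≤ 81 = 3⁴, so L = 3.

3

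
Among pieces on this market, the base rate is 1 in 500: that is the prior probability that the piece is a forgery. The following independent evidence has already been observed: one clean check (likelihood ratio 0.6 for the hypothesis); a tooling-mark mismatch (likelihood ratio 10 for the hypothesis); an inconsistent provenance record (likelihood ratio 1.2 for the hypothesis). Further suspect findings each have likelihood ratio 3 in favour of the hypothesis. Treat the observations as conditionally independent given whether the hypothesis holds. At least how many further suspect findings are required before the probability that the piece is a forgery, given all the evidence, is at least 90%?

Prior odds = 0.002/0.998 = 1/499.
Combined Bayes factor of the evidence already in hand = 0.6 × 10 × 1.2 = 7.2.
Odds after that evidence = (1/499) × 7.2 = 36/2495.
Target odds = 0.9/0.1 = 9.
Need 3ⁿ ≥ 9 ÷ (36/2495) = 623.75.
3⁵ = 243 falls short of 623.75 but 3⁶ = 729 reaches it, so n = 6.

6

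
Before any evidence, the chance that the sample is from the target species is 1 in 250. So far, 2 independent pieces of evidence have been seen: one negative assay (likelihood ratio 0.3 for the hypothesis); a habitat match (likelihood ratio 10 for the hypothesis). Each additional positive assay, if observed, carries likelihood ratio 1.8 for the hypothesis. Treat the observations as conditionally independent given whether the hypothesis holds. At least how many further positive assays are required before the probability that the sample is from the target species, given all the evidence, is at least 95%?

13

Prior odds = 0.004/0.996 = 1/249.
Combined Bayes factor of the evidence already in hand = 0.3 × 10 = 3.
Odds after that evidence = (1/249) × 3 = 1/83.
Target odds = 0.95/0.05 = 19.
Need 1.8ⁿ ≥ 19 ÷ (1/83) = 1577.
1.8¹² ≈1156.83 falls short of 1577 but 1.8¹³ ≈2082.3 reaches it, so n = 13.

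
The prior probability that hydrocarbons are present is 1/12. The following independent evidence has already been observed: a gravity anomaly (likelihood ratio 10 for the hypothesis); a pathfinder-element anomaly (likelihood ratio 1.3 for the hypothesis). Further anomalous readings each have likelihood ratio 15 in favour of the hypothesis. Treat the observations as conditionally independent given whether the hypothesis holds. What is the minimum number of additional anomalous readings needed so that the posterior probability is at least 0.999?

Prior odds = (1/12)/(11/12) = 1/11.
Combined Bayes factor of the evidence already in hand = 10 × 1.3 = 13.
Odds after that evidence = (1/11) × 13 = 13/11.
Target odds = 0.999/0.001 = 999.
Need 15ⁿ ≥ 999 ÷ (13/11) = 10989/13.
15² = 225 falls short of 10989/13 but 15³ = 3375 reaches it, so n = 3.

3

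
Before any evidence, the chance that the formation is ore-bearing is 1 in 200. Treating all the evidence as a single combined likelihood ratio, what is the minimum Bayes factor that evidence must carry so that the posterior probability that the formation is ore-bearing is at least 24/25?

Prior odds = 0.005/0.995 = 1/199.
Target odds = 0.96/0.04 = 24.
Required Bayes factor = 24 ÷ (1/199) = 4776.

4776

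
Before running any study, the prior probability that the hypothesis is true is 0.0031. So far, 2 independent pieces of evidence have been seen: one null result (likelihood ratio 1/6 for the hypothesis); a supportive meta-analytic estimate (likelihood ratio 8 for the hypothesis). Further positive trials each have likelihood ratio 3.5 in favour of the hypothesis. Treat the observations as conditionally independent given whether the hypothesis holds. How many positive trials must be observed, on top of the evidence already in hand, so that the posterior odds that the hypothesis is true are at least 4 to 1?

6

Prior odds = 0.0031/0.9969 = 31/9969.
Combined Bayes factor of the evidence already in hand = (1/6) × 8 = 4/3.
Odds after that evidence = (31/9969) × 4/3 = 124/29907.
Target odds = 4.
Need 3.5ⁿ ≥ 4 ÷ (124/29907) = 29907/31.
3.5⁵ = 525.21875 falls short of 29907/31 but 3.5⁶ = 1838.265625 reaches it, so n = 6.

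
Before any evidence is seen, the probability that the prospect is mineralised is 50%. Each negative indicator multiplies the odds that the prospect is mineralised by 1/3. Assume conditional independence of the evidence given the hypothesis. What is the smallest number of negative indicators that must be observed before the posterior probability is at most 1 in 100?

5

Prior odds: 0.5 ÷ 0.5 = 1.
Likelihood ratio per negative indicator = 1/3.
Target odds: 0.01 ÷ 0.99 = 1/99.
Require (1/3)ⁿ ≤ 1/99 ÷ 1 = 1/99.
(1/3)⁴ = 1/81 is still above 1/99 but (1/3)⁵ = 1/243 is at or below it, so n = 5.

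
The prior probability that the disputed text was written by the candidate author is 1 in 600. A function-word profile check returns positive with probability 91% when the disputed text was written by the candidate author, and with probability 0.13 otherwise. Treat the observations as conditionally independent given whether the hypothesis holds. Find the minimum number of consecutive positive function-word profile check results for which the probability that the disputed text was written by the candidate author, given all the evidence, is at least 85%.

5

Prior odds: (1/600) ÷ (599/600) = 1/599.
Likelihood ratio of a positive result = 0.91/0.13 = 7.
Target posterior odds = 0.85/0.15 = 17/3.
Need (1/599) × 7ⁿ ≥ 17/3, i.e. 7ⁿ ≥ 10183/3.
7⁴ = 2401 falls short of 10183/3 but 7⁵ = 16807 reaches it, so n = 5.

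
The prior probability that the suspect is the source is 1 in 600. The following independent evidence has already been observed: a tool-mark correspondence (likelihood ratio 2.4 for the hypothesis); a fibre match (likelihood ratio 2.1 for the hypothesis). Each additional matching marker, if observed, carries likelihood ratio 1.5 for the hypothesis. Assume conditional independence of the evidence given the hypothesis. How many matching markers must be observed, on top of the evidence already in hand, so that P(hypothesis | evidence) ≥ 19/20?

Prior odds = (1/600)/(599/600) = 1/599.
Combined Bayes factor of the evidence already in hand = 2.4 × 2.1 = 5.04.
Odds after that evidence = (1/599) × 5.04 = 126/14975.
Target odds = 0.95/0.05 = 19.
Need 1.5ⁿ ≥ 19 ÷ (126/14975) = 284525/126.
1.5¹⁹ ≈2216.84 falls short of 284525/126 but 1.5²⁰ ≈3325.26 reaches it, so n = 20.

20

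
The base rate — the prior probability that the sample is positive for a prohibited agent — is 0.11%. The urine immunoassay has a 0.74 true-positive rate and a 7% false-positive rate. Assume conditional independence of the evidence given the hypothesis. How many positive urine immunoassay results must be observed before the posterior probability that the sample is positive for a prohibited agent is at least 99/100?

Prior odds = 0.0011/0.9989 = 11/9989.
Likelihood ratio of a positive result = 0.74/0.07 = 74/7.
Target odds: 0.99 ÷ 0.01 = 99.
Need (11/9989) × (74/7)ⁿ ≥ 99, i.e. (74/7)ⁿ ≥ 89901.
(74/7)⁴ = 29986576/2401 falls short of 89901 but (74/7)⁵ ≈132029 reaches it, so n = 5.

5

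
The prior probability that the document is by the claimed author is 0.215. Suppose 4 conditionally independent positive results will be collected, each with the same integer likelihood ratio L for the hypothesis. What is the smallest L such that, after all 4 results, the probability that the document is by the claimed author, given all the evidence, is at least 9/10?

3

Prior odds = 0.215/0.785 = 43/157.
Target odds = 0.9/0.1 = 9.
Need L⁴ ≥ 9 ÷ (43/157) = 1413/43.
2⁴ = 16 < 1413/43 ≤ 81 = 3⁴, so L = 3.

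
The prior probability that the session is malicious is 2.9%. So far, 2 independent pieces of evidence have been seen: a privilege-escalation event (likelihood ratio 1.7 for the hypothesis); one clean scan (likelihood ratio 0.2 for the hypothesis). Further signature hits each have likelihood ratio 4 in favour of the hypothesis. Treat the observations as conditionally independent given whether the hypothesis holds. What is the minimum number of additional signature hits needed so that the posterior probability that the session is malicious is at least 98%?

7

Prior odds = 0.029/0.971 = 29/971.
Combined Bayes factor of the evidence already in hand = 1.7 × 0.2 = 0.34.
Odds after that evidence = (29/971) × 0.34 = 493/48550.
Target odds = 0.98/0.02 = 49.
Need 4ⁿ ≥ 49 ÷ (493/48550) = 2378950/493.
4⁶ = 4096 falls short of 2378950/493 but 4⁷ = 16384 reaches it, so n = 7.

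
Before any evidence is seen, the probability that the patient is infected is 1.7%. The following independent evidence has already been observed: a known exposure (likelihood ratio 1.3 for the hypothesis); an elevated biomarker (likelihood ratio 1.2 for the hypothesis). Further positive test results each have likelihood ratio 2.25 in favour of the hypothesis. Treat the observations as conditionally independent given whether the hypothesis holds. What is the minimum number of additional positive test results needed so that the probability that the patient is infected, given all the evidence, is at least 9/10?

8

Prior odds = 0.017/0.983 = 17/983.
Combined Bayes factor of the evidence already in hand = 1.3 × 1.2 = 1.56.
Odds after that evidence = (17/983) × 1.56 = 663/24575.
Target odds = 0.9/0.1 = 9.
Need 2.25ⁿ ≥ 9 ÷ (663/24575) = 73725/221.
2.25⁷ = 4782969/16384 falls short of 73725/221 but 2.25⁸ = 43046721/65536 reaches it, so n = 8.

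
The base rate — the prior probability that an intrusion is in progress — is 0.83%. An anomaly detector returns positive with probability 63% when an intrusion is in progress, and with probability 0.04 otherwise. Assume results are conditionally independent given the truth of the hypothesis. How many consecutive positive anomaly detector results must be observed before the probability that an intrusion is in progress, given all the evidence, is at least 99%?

Prior odds = 0.0083/0.9917 = 83/9917.
Likelihood ratio of a positive result = 0.63/0.04 = 15.75.
Target posterior odds = 0.99/0.01 = 99.
Require 15.75ⁿ ≥ 99 ÷ (83/9917) = 981783/83.
15.75³ = 3906.984375 falls short of 981783/83 but 15.75⁴ = 15752961/256 reaches it, so n = 4.

4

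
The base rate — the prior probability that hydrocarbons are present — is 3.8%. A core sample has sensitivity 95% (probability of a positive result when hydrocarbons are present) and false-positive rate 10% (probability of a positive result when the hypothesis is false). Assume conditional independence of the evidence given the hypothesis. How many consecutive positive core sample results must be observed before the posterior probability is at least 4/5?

3

Prior odds: 0.038 ÷ 0.962 = 19/481.
Likelihood ratio of a positive result = 0.95/0.1 = 9.5.
Target posterior odds = 0.8/0.2 = 4.
Require 9.5ⁿ ≥ 4 ÷ (19/481) = 1924/19.
9.5² = 90.25 falls short of 1924/19 but 9.5³ = 857.375 reaches it, so n = 3.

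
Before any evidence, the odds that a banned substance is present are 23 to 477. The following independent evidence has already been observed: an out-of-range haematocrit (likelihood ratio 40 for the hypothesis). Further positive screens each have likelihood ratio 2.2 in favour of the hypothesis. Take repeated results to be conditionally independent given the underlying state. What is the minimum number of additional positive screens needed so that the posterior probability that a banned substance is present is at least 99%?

Prior odds = 23/477.
Bayes factor of the evidence already in hand = 40.
Odds after that evidence = (23/477) × 40 = 920/477.
Target odds = 0.99/0.01 = 99.
Need 2.2ⁿ ≥ 99 ÷ (920/477) = 47223/920.
2.2⁴ = 23.4256 falls short of 47223/920 but 2.2⁵ = 51.53632 reaches it, so n = 5.

5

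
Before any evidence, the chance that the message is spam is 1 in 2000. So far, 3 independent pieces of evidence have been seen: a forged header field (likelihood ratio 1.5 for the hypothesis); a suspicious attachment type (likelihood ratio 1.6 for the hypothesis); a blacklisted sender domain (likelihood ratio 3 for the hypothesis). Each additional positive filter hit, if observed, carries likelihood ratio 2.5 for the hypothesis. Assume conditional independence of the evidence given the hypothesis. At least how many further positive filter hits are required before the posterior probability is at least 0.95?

10

Prior odds = 0.0005/0.9995 = 1/1999.
Combined Bayes factor of the evidence already in hand = 1.5 × 1.6 × 3 = 7.2.
Odds after that evidence = (1/1999) × 7.2 = 36/9995.
Target odds = 0.95/0.05 = 19.
Need 2.5ⁿ ≥ 19 ÷ (36/9995) = 189905/36.
2.5⁹ = 1953125/512 falls short of 189905/36 but 2.5¹⁰ = 9765625/1024 reaches it, so n = 10.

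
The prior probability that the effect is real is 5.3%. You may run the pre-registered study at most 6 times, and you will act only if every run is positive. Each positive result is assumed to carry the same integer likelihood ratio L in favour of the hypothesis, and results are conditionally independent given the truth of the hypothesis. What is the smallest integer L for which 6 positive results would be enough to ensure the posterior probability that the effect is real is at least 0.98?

4

Prior odds = 0.053/0.947 = 53/947.
Target odds = 0.98/0.02 = 49.
Need L⁶ ≥ 49 ÷ (53/947) = 46403/53.
3⁶ = 729 < 46403/53 ≤ 4096 = 4⁶, so L = 4.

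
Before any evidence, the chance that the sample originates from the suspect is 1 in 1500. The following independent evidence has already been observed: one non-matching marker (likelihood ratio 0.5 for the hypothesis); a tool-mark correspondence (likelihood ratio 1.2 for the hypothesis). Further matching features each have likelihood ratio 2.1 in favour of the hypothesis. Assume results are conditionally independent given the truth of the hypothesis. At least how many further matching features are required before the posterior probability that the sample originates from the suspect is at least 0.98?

16

Prior odds = (1/1500)/(1499/1500) = 1/1499.
Combined Bayes factor of the evidence already in hand = 0.5 × 1.2 = 0.6.
Odds after that evidence = (1/1499) × 0.6 = 3/7495.
Target odds = 0.98/0.02 = 49.
Need 2.1ⁿ ≥ 49 ÷ (3/7495) = 367255/3.
2.1¹⁵ ≈68122.3 falls short of 367255/3 but 2.1¹⁶ ≈143057 reaches it, so n = 16.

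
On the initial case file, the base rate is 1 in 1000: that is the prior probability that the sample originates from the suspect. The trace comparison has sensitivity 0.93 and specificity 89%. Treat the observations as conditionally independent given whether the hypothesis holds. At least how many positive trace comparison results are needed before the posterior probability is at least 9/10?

5

Prior odds: 0.001 ÷ 0.999 = 1/999.
False-positive rate = 1 − 0.89 = 0.11; likelihood ratio of a positive = 0.93/0.11 = 93/11.
Target posterior odds = 0.9/0.1 = 9.
Need (1/999) × (93/11)ⁿ ≥ 9, i.e. (93/11)ⁿ ≥ 8991.
(93/11)⁴ = 74805201/14641 falls short of 8991 but (93/11)⁵ ≈43196.8 reaches it, so n = 5.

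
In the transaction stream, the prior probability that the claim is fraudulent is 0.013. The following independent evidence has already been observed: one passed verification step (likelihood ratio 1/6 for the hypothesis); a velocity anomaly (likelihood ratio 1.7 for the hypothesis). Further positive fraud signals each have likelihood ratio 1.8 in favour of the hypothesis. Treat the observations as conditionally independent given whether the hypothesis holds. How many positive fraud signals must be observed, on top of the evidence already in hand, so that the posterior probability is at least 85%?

Prior odds = 0.013/0.987 = 13/987.
Combined Bayes factor of the evidence already in hand = (1/6) × 1.7 = 17/60.
Odds after that evidence = (13/987) × 17/60 = 221/59220.
Target odds = 0.85/0.15 = 17/3.
Need 1.8ⁿ ≥ 17/3 ÷ (221/59220) = 19740/13.
1.8¹² ≈1156.83 falls short of 19740/13 but 1.8¹³ ≈2082.3 reaches it, so n = 13.

13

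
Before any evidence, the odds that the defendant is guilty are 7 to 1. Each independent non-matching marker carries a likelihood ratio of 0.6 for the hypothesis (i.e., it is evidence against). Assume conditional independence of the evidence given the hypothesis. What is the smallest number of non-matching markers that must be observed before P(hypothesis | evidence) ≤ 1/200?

15

Prior odds = 7.
Likelihood ratio per non-matching marker = 0.6.
Target odds: 0.005 ÷ 0.995 = 1/199.
Require 0.6ⁿ ≤ 1/199 ÷ 7 = 1/1393.
0.6¹⁴ ≈0.000783642 is still above 1/1393 but 0.6¹⁵ ≈0.000470185 is at or below it, so n = 15.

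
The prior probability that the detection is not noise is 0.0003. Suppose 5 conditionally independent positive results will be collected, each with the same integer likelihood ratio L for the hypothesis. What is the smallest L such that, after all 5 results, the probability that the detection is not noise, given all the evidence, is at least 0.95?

10

Prior odds = 0.0003/0.9997 = 3/9997.
Target odds = 0.95/0.05 = 19.
Need L⁵ ≥ 19 ÷ (3/9997) = 189943/3.
9⁵ = 59049 < 189943/3 ≤ 100000 = 10⁵, so L = 10.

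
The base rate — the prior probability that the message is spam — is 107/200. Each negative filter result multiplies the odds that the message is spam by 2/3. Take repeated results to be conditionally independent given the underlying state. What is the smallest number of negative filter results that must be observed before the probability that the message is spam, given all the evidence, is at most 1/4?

Prior odds: 0.535 ÷ 0.465 = 107/93.
Likelihood ratio per negative filter result = 2/3.
Target posterior odds = 0.25/0.75 = 1/3.
Need (107/93) × (2/3)ⁿ ≤ 1/3, i.e. (2/3)ⁿ ≤ 31/107.
(2/3)³ = 8/27 is still above 31/107 but (2/3)⁴ = 16/81 is at or below it, so n = 4.

4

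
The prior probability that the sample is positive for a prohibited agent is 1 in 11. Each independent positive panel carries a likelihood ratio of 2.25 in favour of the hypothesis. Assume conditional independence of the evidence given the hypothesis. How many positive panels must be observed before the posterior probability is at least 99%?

Prior odds = (1/11)/(10/11) = 0.1.
Likelihood ratio per positive panel = 2.25.
Target odds: 0.99 ÷ 0.01 = 99.
Require 2.25ⁿ ≥ 99 ÷ 0.1 = 990.
2.25⁸ = 43046721/65536 falls short of 990 but 2.25⁹ = 387420489/262144 reaches it, so n = 9.

9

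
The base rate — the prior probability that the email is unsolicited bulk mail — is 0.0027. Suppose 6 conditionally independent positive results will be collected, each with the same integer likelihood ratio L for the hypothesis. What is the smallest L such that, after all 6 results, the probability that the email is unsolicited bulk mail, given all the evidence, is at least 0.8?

Prior odds = 0.0027/0.9973 = 27/9973.
Target odds = 0.8/0.2 = 4.
Need L⁶ ≥ 4 ÷ (27/9973) = 39892/27.
3⁶ = 729 < 39892/27 ≤ 4096 = 4⁶, so L = 4.

4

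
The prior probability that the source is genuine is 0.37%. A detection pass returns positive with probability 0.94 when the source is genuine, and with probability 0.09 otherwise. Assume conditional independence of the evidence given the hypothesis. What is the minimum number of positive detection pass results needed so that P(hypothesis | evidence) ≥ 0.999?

6

Prior odds: 0.0037 ÷ 0.9963 = 37/9963.
Likelihood ratio of a positive result = 0.94/0.09 = 94/9.
Target odds: 0.999 ÷ 0.001 = 999.
Require (94/9)ⁿ ≥ 999 ÷ (37/9963) = 269001.
(94/9)⁵ ≈124287 falls short of 269001 but (94/9)⁶ ≈1.29811e+06 reaches it, so n = 6.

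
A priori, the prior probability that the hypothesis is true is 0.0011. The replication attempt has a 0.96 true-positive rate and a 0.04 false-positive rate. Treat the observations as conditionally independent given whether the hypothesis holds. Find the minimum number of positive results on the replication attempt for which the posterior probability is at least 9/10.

Prior odds = 0.0011/0.9989 = 11/9989.
Likelihood ratio of a positive result = 0.96/0.04 = 24.
Target odds: 0.9 ÷ 0.1 = 9.
Need (11/9989) × 24ⁿ ≥ 9, i.e. 24ⁿ ≥ 89901/11.
24² = 576 falls short of 89901/11 but 24³ = 13824 reaches it, so n = 3.

3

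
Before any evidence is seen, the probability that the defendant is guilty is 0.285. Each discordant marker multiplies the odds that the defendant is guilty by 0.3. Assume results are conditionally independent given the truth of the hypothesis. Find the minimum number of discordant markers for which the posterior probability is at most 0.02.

Prior odds: 0.285 ÷ 0.715 = 57/143.
Likelihood ratio per discordant marker = 0.3.
Target odds: 0.02 ÷ 0.98 = 1/49.
Need (57/143) × 0.3ⁿ ≤ 1/49, i.e. 0.3ⁿ ≤ 143/2793.
0.3² = 0.09 is still above 143/2793 but 0.3³ = 0.027 is at or below it, so n = 3.

3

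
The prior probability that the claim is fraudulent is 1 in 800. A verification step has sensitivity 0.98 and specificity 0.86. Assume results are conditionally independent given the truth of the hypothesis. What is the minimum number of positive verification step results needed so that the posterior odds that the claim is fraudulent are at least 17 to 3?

Prior odds = 0.00125/0.99875 = 1/799.
False-positive rate = 1 − 0.86 = 0.14; likelihood ratio of a positive = 0.98/0.14 = 7.
Target odds = 17/3.
Require 7ⁿ ≥ 17/3 ÷ (1/799) = 13583/3.
7⁴ = 2401 falls short of 13583/3 but 7⁵ = 16807 reaches it, so n = 5.

5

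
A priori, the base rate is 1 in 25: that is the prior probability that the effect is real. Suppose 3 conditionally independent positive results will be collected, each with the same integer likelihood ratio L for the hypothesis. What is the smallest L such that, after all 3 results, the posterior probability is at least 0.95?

8

Prior odds = 0.04/0.96 = 1/24.
Target odds = 0.95/0.05 = 19.
Need L³ ≥ 19 ÷ (1/24) = 456.
7³ = 343 < 456 ≤ 512 = 8³, so L = 8.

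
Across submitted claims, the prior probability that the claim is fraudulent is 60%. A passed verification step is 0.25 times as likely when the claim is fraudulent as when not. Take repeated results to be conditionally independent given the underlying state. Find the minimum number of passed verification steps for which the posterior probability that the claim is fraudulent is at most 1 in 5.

2

Prior odds: 0.6 ÷ 0.4 = 1.5.
Likelihood ratio per passed verification step = 0.25.
Target posterior odds = 0.2/0.8 = 0.25.
Require 0.25ⁿ ≤ 0.25 ÷ 1.5 = 1/6.
0.25¹ = 0.25 is still above 1/6 but 0.25² = 0.0625 is at or below it, so n = 2.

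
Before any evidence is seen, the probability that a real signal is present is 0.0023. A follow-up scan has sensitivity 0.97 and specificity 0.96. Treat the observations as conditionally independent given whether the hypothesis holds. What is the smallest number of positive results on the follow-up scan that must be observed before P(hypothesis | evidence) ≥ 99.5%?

4

Prior odds = 0.0023/0.9977 = 23/9977.
False-positive rate = 1 − 0.96 = 0.04; likelihood ratio of a positive = 0.97/0.04 = 24.25.
Target odds: 0.995 ÷ 0.005 = 199.
Need (23/9977) × 24.25ⁿ ≥ 199, i.e. 24.25ⁿ ≥ 1985423/23.
24.25³ = 912673/64 falls short of 1985423/23 but 24.25⁴ = 88529281/256 reaches it, so n = 4.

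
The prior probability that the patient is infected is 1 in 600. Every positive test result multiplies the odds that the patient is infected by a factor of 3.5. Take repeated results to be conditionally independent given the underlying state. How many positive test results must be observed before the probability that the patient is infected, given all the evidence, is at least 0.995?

10

Prior odds: (1/600) ÷ (599/600) = 1/599.
Likelihood ratio per positive test result = 3.5.
Target posterior odds = 0.995/0.005 = 199.
Need (1/599) × 3.5ⁿ ≥ 199, i.e. 3.5ⁿ ≥ 119201.
3.5⁹ = 40353607/512 falls short of 119201 but 3.5¹⁰ = 282475249/1024 reaches it, so n = 10.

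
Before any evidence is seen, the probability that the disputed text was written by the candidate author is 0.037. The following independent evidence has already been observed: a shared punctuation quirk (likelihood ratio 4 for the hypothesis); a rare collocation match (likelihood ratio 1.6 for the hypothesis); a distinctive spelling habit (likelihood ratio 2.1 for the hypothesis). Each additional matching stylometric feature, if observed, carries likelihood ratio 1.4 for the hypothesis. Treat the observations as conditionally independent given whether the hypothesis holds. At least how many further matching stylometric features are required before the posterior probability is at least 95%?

Prior odds = 0.037/0.963 = 37/963.
Combined Bayes factor of the evidence already in hand = 4 × 1.6 × 2.1 = 13.44.
Odds after that evidence = (37/963) × 13.44 = 4144/8025.
Target odds = 0.95/0.05 = 19.
Need 1.4ⁿ ≥ 19 ÷ (4144/8025) = 152475/4144.
1.4¹⁰ = 282475249/9765625 falls short of 152475/4144 but 1.4¹¹ ≈40.4957 reaches it, so n = 11.

11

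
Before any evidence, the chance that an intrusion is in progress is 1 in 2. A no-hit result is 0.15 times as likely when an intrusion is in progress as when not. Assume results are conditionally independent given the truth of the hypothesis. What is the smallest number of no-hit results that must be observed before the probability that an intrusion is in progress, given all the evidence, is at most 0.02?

3

Prior odds: 0.5 ÷ 0.5 = 1.
Likelihood ratio per no-hit result = 0.15.
Target odds: 0.02 ÷ 0.98 = 1/49.
Need 1 × 0.15ⁿ ≤ 1/49, i.e. 0.15ⁿ ≤ 1/49.
0.15² = 0.0225 is still above 1/49 but 0.15³ = 0.003375 is at or below it, so n = 3.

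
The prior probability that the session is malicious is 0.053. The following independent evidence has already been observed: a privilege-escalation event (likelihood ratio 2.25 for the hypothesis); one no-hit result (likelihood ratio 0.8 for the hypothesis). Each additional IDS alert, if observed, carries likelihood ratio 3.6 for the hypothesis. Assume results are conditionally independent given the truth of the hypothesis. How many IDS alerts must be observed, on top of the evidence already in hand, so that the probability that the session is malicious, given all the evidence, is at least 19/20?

Prior odds = 0.053/0.947 = 53/947.
Combined Bayes factor of the evidence already in hand = 2.25 × 0.8 = 1.8.
Odds after that evidence = (53/947) × 1.8 = 477/4735.
Target odds = 0.95/0.05 = 19.
Need 3.6ⁿ ≥ 19 ÷ (477/4735) = 89965/477.
3.6⁴ = 167.9616 falls short of 89965/477 but 3.6⁵ = 604.66176 reaches it, so n = 5.

5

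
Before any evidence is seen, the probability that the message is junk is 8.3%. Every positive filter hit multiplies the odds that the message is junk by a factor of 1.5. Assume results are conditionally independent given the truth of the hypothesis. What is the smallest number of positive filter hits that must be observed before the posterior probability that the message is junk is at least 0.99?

Prior odds: 0.083 ÷ 0.917 = 83/917.
Likelihood ratio per positive filter hit = 1.5.
Target odds: 0.99 ÷ 0.01 = 99.
Need (83/917) × 1.5ⁿ ≥ 99, i.e. 1.5ⁿ ≥ 90783/83.
1.5¹⁷ = 129140163/131072 falls short of 90783/83 but 1.5¹⁸ = 387420489/262144 reaches it, so n = 18.

18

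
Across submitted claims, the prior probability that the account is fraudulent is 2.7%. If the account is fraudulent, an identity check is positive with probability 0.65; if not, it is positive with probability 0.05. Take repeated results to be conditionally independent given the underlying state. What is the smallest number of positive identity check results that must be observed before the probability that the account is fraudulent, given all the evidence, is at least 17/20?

Prior odds = 0.027/0.973 = 27/973.
Likelihood ratio of a positive = 0.65/0.05 = 13.
Target posterior odds = 0.85/0.15 = 17/3.
Require 13ⁿ ≥ 17/3 ÷ (27/973) = 16541/81.
13² = 169 falls short of 16541/81 but 13³ = 2197 reaches it, so n = 3.

3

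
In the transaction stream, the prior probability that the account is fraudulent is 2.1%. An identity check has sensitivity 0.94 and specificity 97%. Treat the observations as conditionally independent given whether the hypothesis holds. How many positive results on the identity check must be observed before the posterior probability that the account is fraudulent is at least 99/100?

3

Prior odds: 0.021 ÷ 0.979 = 21/979.
False-positive rate = 1 − 0.97 = 0.03; likelihood ratio of a positive = 0.94/0.03 = 94/3.
Target odds: 0.99 ÷ 0.01 = 99.
Require (94/3)ⁿ ≥ 99 ÷ (21/979) = 32307/7.
(94/3)² = 8836/9 falls short of 32307/7 but (94/3)³ = 830584/27 reaches it, so n = 3.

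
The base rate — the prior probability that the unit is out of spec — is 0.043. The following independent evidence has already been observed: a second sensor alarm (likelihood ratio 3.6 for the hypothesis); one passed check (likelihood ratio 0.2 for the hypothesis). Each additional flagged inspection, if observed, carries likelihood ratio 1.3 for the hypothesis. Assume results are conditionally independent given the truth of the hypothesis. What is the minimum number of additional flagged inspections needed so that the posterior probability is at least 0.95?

25

Prior odds = 0.043/0.957 = 43/957.
Combined Bayes factor of the evidence already in hand = 3.6 × 0.2 = 0.72.
Odds after that evidence = (43/957) × 0.72 = 258/7975.
Target odds = 0.95/0.05 = 19.
Need 1.3ⁿ ≥ 19 ÷ (258/7975) = 151525/258.
1.3²⁴ ≈542.801 falls short of 151525/258 but 1.3²⁵ ≈705.641 reaches it, so n = 25.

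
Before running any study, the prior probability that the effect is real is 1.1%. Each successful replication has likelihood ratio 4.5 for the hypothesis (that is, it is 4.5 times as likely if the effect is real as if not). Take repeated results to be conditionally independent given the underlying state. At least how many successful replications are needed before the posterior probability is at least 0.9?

5

Prior odds = 0.011/0.989 = 11/989.
Likelihood ratio per successful replication = 4.5.
Target odds: 0.9 ÷ 0.1 = 9.
Require 4.5ⁿ ≥ 9 ÷ (11/989) = 8901/11.
4.5⁴ = 410.0625 falls short of 8901/11 but 4.5⁵ = 1845.28125 reaches it, so n = 5.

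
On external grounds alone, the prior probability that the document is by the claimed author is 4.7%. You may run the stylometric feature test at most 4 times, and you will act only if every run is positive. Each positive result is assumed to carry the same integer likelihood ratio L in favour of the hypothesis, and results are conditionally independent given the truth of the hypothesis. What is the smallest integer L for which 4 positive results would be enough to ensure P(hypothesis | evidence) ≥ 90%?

Prior odds = 0.047/0.953 = 47/953.
Target odds = 0.9/0.1 = 9.
Need L⁴ ≥ 9 ÷ (47/953) = 8577/47.
3⁴ = 81 < 8577/47 ≤ 256 = 4⁴, so L = 4.

4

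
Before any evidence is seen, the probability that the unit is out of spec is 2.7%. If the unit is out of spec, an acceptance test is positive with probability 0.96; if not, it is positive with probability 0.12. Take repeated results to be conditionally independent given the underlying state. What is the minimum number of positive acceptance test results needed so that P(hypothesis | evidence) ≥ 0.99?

Prior odds: 0.027 ÷ 0.973 = 27/973.
Likelihood ratio of a positive = 0.96/0.12 = 8.
Target odds: 0.99 ÷ 0.01 = 99.
Need (27/973) × 8ⁿ ≥ 99, i.e. 8ⁿ ≥ 10703/3.
8³ = 512 falls short of 10703/3 but 8⁴ = 4096 reaches it, so n = 4.

4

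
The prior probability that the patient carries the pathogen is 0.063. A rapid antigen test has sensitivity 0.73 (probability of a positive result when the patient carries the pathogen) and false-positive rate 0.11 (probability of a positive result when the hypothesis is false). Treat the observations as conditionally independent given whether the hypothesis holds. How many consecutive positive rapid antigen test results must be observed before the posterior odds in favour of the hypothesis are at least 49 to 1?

Prior odds: 0.063 ÷ 0.937 = 63/937.
Likelihood ratio of a positive result = 0.73/0.11 = 73/11.
Target odds = 49.
Require (73/11)ⁿ ≥ 49 ÷ (63/937) = 6559/9.
(73/11)³ = 389017/1331 falls short of 6559/9 but (73/11)⁴ = 28398241/14641 reaches it, so n = 4.

4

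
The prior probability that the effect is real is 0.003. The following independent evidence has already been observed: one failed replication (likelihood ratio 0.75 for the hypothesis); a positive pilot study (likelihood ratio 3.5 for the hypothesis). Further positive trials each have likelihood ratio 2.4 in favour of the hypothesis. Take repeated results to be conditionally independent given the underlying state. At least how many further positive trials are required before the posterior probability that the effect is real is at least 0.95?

9

Prior odds = 0.003/0.997 = 3/997.
Combined Bayes factor of the evidence already in hand = 0.75 × 3.5 = 2.625.
Odds after that evidence = (3/997) × 2.625 = 63/7976.
Target odds = 0.95/0.05 = 19.
Need 2.4ⁿ ≥ 19 ÷ (63/7976) = 151544/63.
2.4⁸ = 429981696/390625 falls short of 151544/63 but 2.4⁹ ≈2641.81 reaches it, so n = 9.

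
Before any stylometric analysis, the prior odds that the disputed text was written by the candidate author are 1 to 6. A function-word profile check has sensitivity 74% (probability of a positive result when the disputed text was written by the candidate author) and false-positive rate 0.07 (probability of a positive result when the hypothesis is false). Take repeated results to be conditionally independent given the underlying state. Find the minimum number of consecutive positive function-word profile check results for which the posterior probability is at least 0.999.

4

Prior odds = 1/6.
Likelihood ratio of a positive result = 0.74/0.07 = 74/7.
Target odds: 0.999 ÷ 0.001 = 999.
Require (74/7)ⁿ ≥ 999 ÷ (1/6) = 5994.
(74/7)³ = 405224/343 falls short of 5994 but (74/7)⁴ = 29986576/2401 reaches it, so n = 4.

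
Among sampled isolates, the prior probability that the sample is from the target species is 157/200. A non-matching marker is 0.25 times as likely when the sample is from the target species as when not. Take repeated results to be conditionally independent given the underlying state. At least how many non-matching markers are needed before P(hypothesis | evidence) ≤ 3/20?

3

Prior odds: 0.785 ÷ 0.215 = 157/43.
Likelihood ratio per non-matching marker = 0.25.
Target posterior odds = 0.15/0.85 = 3/17.
Require 0.25ⁿ ≤ 3/17 ÷ (157/43) = 129/2669.
0.25² = 0.0625 is still above 129/2669 but 0.25³ = 0.015625 is at or below it, so n = 3.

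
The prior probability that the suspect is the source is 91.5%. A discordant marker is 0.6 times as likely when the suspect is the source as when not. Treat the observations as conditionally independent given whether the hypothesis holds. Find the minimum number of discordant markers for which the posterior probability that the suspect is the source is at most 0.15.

Prior odds: 0.915 ÷ 0.085 = 183/17.
Likelihood ratio per discordant marker = 0.6.
Target posterior odds = 0.15/0.85 = 3/17.
Need (183/17) × 0.6ⁿ ≤ 3/17, i.e. 0.6ⁿ ≤ 1/61.
0.6⁸ = 6561/390625 is still above 1/61 but 0.6⁹ = 19683/1953125 is at or below it, so n = 9.

9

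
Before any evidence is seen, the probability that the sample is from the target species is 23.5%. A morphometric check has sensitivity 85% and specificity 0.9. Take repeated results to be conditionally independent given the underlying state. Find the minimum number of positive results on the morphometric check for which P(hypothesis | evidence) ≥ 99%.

Prior odds = 0.235/0.765 = 47/153.
False-positive rate = 1 − 0.9 = 0.1; likelihood ratio of a positive = 0.85/0.1 = 8.5.
Target odds: 0.99 ÷ 0.01 = 99.
Need (47/153) × 8.5ⁿ ≥ 99, i.e. 8.5ⁿ ≥ 15147/47.
8.5² = 72.25 falls short of 15147/47 but 8.5³ = 614.125 reaches it, so n = 3.

3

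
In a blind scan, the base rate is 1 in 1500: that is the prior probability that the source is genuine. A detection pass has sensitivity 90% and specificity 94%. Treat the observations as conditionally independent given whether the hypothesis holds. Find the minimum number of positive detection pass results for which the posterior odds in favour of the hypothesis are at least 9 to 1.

Prior odds = (1/1500)/(1499/1500) = 1/1499.
False-positive rate = 1 − 0.94 = 0.06; likelihood ratio of a positive = 0.9/0.06 = 15.
Target odds = 9.
Require 15ⁿ ≥ 9 ÷ (1/1499) = 13491.
15³ = 3375 falls short of 13491 but 15⁴ = 50625 reaches it, so n = 4.

4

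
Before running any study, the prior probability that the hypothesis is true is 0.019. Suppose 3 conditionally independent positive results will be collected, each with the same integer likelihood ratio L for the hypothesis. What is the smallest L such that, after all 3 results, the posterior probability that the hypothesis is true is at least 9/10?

Prior odds = 0.019/0.981 = 19/981.
Target odds = 0.9/0.1 = 9.
Need L³ ≥ 9 ÷ (19/981) = 8829/19.
7³ = 343 < 8829/19 ≤ 512 = 8³, so L = 8.

8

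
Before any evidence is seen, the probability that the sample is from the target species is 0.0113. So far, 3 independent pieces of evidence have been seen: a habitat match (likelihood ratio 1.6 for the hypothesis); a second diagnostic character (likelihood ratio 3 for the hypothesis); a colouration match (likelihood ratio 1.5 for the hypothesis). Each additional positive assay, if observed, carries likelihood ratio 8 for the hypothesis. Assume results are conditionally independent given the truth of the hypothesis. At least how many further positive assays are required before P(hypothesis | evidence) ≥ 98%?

Prior odds = 0.0113/0.9887 = 113/9887.
Combined Bayes factor of the evidence already in hand = 1.6 × 3 × 1.5 = 7.2.
Odds after that evidence = (113/9887) × 7.2 = 4068/49435.
Target odds = 0.98/0.02 = 49.
Need 8ⁿ ≥ 49 ÷ (4068/49435) = 2422315/4068.
8³ = 512 falls short of 2422315/4068 but 8⁴ = 4096 reaches it, so n = 4.

4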